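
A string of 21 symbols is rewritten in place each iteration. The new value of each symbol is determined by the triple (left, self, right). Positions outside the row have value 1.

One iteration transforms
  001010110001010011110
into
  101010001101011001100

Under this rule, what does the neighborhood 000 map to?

At position 9 the neighborhood is 000; the next row has 1 there.

1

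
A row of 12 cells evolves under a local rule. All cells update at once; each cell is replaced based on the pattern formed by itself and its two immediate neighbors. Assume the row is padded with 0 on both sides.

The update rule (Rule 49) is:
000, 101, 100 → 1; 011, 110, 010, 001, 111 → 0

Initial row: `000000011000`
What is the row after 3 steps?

step 1: 111111000111
step 2: 000000110000
step 3: 111110001111

111110001111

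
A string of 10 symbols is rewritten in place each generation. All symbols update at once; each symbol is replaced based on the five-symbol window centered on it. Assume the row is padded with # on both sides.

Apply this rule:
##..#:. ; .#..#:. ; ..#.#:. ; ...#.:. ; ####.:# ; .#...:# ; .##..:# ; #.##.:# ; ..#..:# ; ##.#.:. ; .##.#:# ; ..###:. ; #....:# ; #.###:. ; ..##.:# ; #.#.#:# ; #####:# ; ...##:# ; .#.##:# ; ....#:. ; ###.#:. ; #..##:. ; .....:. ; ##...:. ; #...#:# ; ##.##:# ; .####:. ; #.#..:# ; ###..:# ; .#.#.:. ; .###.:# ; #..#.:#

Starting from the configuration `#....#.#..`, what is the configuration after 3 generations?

generation 1: #.#....#..
generation 2: ..###..#..
generation 3: ...##.##..

...##.##..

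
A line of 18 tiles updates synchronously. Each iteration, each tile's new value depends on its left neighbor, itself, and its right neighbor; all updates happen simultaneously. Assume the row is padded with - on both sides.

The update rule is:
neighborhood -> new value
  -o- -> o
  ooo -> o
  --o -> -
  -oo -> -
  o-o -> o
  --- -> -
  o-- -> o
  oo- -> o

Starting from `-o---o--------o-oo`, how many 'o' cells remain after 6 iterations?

-oo--oo-------oo-o
--oo--oo-------ooo
---oo--oo-------oo
----oo--oo-------o
-----oo--oo------o
------oo--oo-----o
count of o: 5

5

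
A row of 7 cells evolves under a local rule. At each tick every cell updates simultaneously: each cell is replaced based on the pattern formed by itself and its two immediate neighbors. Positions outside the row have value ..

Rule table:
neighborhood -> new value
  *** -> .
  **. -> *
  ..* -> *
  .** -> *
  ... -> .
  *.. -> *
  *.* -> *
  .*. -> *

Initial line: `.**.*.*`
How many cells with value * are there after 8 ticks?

6

*******
*.....*
**...**
***.***
*.***.*
***.***  (repeats tick 4; period 2)
tick 8: ***.***
count of *: 6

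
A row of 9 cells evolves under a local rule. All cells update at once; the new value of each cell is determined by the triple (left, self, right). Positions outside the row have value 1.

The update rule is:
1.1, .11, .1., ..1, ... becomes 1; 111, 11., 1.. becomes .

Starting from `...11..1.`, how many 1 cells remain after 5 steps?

step 1: .111..111
step 2: 11...11..
step 3: ...111..1
step 4: .111...11
step 5: 11...111.
count of 1: 5

5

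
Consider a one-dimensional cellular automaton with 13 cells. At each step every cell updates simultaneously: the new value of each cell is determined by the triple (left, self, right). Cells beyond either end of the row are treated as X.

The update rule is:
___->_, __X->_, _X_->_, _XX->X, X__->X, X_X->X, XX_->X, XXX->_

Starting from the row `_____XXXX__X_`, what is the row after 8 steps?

X____X__XX__X
XX____X_XXX_X
_XX____XX_XXX
XXXX___XXXX__
___XX__X__XX_
X__XXX__X_XXX
XX_X_XX__XX__
_XX_XXXX_XXX_

_XX_XXXX_XXX_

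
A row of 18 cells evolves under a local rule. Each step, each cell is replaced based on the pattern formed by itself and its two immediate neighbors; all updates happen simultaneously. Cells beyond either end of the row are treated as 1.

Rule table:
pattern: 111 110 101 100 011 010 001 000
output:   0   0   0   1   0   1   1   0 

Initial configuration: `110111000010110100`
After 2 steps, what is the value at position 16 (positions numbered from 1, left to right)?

step 1: 000000100110000111
step 2: 100001111001001000
position 16 holds 0

0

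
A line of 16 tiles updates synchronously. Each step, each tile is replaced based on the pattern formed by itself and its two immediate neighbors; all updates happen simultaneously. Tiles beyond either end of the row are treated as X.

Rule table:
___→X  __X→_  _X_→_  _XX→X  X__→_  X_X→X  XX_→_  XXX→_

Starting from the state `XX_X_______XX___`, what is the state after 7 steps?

step 1: __X__XXXXX_X__X_
step 2: _____X____X____X
step 3: _XXX___XX___XX_X
step 4: XX___X_X__X_X_XX
step 5: ___X__X____X_XX_
step 6: _X______XX__XX_X
step 7: X__XXXX_X___X_XX

X__XXXX_X___X_XX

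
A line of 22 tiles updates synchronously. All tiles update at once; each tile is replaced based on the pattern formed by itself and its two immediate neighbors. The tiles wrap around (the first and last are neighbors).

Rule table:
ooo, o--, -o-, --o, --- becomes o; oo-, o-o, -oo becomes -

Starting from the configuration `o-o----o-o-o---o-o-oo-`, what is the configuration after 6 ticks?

tick 1: o-oooooo-o-ooooo-o----
tick 2: o--oooo--o--ooo--ooooo
tick 3: -oo-oo-ooooo-o-oo-oooo
tick 4: --------ooo--o-----oo-
tick 5: oooooooo-o-oooooooo--o
tick 6: ooooooo--o--oooooo-oo-

ooooooo--o--oooooo-oo-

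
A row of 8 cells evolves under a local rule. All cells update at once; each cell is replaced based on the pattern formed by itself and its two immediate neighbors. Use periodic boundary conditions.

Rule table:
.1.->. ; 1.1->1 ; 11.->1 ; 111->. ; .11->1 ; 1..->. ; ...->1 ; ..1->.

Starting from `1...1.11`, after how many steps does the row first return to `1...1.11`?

4

1.1..11.
.1...111
1..1.1.1
1...1.11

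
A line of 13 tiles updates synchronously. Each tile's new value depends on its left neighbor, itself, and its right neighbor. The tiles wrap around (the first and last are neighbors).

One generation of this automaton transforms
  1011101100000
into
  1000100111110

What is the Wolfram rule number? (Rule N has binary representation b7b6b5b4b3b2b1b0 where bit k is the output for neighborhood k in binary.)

85

position 3: 111 → 0  (bit 7 = 0)
position 4: 110 → 1  (bit 6 = 1)
position 1: 101 → 0  (bit 5 = 0)
position 8: 100 → 1  (bit 4 = 1)
position 2: 011 → 0  (bit 3 = 0)
position 0: 010 → 1  (bit 2 = 1)
position 12: 001 → 0  (bit 1 = 0)
position 9: 000 → 1  (bit 0 = 1)
bits b7..b0 = 01010101 = 85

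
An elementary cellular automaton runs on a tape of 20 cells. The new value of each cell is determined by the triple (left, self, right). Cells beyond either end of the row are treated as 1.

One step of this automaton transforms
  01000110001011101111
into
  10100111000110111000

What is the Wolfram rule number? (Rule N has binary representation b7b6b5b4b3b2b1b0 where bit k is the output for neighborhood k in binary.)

120

position 13: 111 → 0  (bit 7 = 0)
position 6: 110 → 1  (bit 6 = 1)
position 0: 101 → 1  (bit 5 = 1)
position 2: 100 → 1  (bit 4 = 1)
position 5: 011 → 1  (bit 3 = 1)
position 1: 010 → 0  (bit 2 = 0)
position 4: 001 → 0  (bit 1 = 0)
position 3: 000 → 0  (bit 0 = 0)
bits b7..b0 = 01111000 = 120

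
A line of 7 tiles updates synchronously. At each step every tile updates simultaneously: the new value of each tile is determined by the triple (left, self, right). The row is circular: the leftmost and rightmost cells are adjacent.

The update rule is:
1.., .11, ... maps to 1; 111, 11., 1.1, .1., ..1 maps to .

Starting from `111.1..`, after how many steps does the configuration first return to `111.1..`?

1....1.
.111...
.1..111
..1.1..
1....11
.111.1.
.1....1
..111..
1.1..11
...1.1.
11....1
..111.1
1.1....
...111.
11.1..1
....1.1
111....
1..111.
.1.1...
....111
111.1..

21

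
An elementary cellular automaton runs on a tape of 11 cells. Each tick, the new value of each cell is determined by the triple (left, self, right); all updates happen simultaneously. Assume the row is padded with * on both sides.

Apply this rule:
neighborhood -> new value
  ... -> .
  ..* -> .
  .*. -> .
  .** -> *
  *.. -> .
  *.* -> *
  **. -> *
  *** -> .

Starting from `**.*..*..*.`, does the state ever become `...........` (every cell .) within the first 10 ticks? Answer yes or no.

tick 1: .**.......*
tick 2: ***.......*
tick 3: ..*.......*
tick 4: ..........*
tick 5: ..........*  (fixed point — unchanged through tick 10)
tick 10 is ..........*, still not uniform .

no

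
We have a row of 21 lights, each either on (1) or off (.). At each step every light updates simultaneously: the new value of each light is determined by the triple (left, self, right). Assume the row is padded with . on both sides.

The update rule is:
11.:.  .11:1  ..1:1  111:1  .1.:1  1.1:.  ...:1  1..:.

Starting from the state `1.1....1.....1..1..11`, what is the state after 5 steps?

1.1.1.1111..11..11.11

1.1.1111.11111.11.11.
1.1.111..1111..1..1..
1.1.11..1111..11.11.1
1.1.1..1111..11..1..1
1.1.1.1111..11..11.11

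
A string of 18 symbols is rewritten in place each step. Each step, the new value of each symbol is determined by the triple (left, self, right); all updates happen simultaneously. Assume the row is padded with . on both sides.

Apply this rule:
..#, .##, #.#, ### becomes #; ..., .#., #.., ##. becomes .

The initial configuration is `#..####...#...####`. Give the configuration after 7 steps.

...#...####.......

..####...#...####.
.####...#...####..
####...#...####...
###...#...####....
##...#...####.....
#...#...####......
...#...####.......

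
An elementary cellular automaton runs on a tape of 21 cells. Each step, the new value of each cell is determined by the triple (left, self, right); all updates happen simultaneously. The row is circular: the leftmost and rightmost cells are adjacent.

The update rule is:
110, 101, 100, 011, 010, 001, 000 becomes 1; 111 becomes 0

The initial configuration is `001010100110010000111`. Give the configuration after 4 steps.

000000000000000000111

111111111111111111101
000000000000000000111
111111111111111111101  (repeats step 1; period 2)
step 4: 000000000000000000111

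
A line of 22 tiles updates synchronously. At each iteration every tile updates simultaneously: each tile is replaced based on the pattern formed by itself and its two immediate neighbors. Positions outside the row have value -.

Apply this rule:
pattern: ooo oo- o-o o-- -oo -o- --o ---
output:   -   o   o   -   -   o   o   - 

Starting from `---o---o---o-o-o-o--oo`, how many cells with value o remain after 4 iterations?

--oo--oo--oooooooo-o-o
-o-o-o-o-o-------ooooo
oooooooooo------o----o
---------o-----oo---oo
count of o: 5

5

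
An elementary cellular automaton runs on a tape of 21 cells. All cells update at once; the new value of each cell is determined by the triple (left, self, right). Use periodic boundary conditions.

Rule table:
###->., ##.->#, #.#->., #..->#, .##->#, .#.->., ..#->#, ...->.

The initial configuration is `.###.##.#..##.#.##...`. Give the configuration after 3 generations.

.##.##...#####.##.#..

generation 1: ##.#.##..####...###..
generation 2: ##...#####..##.##.###
generation 3: .##.##...#####.##.#..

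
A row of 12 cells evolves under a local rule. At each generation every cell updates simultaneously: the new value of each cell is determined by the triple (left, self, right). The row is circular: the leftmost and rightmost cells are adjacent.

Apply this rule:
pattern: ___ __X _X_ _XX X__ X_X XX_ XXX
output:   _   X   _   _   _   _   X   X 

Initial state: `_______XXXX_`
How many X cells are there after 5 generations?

______X_XXX_
_____X___XX_
____X___X_X_
___X___X____
__X___X_____
count of X: 2

2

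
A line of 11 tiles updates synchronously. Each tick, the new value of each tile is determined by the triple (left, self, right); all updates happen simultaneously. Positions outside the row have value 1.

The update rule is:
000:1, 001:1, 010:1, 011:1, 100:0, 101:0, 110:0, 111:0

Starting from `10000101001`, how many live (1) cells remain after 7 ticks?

6

tick 1: 00111101011
tick 2: 01100001010
tick 3: 01001111010
tick 4: 01011000010
tick 5: 01010011110
tick 6: 01010110000
tick 7: 01010100111
count of 1: 6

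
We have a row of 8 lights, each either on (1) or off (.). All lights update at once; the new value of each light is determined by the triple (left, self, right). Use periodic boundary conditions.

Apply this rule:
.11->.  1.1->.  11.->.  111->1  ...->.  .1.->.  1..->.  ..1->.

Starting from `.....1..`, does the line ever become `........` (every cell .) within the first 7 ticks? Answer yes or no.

tick 1: ........
all cells are . at tick 1

yes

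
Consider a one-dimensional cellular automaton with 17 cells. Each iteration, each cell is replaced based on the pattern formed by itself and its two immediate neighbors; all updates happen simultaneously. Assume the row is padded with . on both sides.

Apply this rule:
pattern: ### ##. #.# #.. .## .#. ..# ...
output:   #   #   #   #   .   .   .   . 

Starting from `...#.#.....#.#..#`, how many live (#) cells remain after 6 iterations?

2

iteration 1: ....#.#.....#.#..
iteration 2: .....#.#.....#.#.
iteration 3: ......#.#.....#.#
iteration 4: .......#.#.....#.
iteration 5: ........#.#.....#
iteration 6: .........#.#.....
count of #: 2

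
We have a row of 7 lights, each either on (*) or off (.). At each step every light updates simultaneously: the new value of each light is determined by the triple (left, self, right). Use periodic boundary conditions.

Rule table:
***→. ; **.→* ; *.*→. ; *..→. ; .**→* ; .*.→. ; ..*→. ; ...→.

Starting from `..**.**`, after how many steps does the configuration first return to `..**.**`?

1

..**.**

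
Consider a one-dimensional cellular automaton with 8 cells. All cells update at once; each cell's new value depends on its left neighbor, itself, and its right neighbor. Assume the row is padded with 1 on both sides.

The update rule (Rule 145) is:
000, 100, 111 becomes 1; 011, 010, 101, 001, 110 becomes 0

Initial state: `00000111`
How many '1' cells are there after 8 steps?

4

11110011
11101001
11000100
10110010
00001000
11100110
11010000
10001110
count of 1: 4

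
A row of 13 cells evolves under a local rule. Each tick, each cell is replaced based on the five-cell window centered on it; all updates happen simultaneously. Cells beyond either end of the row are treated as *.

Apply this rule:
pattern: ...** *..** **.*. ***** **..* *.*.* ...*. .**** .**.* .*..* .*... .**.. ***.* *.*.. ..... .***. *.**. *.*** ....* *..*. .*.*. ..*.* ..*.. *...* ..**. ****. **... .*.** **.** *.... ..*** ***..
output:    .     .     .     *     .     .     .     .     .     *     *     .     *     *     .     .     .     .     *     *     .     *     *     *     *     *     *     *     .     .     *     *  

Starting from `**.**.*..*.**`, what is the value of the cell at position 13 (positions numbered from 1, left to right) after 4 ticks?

.

**....*****..
***.*.*.***..
***....*..*..
****.*.*****.
position 13 holds .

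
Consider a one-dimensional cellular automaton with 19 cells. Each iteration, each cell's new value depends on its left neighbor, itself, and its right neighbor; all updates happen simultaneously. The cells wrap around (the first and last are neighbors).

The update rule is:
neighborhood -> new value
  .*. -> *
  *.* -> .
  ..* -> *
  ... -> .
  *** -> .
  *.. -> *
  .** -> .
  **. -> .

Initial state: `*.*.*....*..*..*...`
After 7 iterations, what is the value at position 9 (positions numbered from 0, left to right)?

iteration 1: *.*.**..*********.*
iteration 2: ..*...**...........
iteration 3: .***.*..*..........
iteration 4: *....*****.........
iteration 5: **..*.....*.......*
iteration 6: ..****...***.....*.
iteration 7: .*....*.*...*...***
position 9 holds .

.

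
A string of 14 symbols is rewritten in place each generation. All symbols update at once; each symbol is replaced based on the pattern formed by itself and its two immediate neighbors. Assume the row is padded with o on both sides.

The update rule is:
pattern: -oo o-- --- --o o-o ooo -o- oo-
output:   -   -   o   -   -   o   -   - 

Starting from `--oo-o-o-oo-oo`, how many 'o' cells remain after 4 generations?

8

-------------o
-ooooooooooo--
--ooooooooo---
---ooooooo--o-
count of o: 8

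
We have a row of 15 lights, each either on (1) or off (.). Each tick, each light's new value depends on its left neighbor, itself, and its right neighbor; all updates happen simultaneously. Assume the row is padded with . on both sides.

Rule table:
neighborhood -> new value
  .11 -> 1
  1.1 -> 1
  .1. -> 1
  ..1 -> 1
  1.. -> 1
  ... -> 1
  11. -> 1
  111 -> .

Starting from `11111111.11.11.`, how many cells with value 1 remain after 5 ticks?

1......11111111
11111111......1
1......11111111  (repeats tick 1; period 2)
tick 5: 1......11111111
count of 1: 9

9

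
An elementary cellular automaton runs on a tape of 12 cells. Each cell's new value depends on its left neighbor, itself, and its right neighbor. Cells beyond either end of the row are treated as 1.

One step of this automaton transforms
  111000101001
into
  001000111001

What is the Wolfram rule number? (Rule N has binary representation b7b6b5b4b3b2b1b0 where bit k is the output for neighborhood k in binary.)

position 0: 111 → 0  (bit 7 = 0)
position 2: 110 → 1  (bit 6 = 1)
position 7: 101 → 1  (bit 5 = 1)
position 3: 100 → 0  (bit 4 = 0)
position 11: 011 → 1  (bit 3 = 1)
position 6: 010 → 1  (bit 2 = 1)
position 5: 001 → 0  (bit 1 = 0)
position 4: 000 → 0  (bit 0 = 0)
bits b7..b0 = 01101100 = 108

108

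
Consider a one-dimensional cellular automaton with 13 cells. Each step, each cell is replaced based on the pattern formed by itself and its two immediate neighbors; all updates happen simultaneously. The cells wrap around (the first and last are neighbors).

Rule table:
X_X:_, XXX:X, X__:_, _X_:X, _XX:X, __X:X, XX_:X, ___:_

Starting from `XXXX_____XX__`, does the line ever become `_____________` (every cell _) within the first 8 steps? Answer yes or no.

no

step 1: XXXX____XXX_X
step 2: XXXX___XXXX_X
step 3: XXXX__XXXXX_X
step 4: XXXX_XXXXXX_X
step 5: XXXX_XXXXXX_X  (fixed point — unchanged through step 8)
step 8 is XXXX_XXXXXX_X, still not uniform _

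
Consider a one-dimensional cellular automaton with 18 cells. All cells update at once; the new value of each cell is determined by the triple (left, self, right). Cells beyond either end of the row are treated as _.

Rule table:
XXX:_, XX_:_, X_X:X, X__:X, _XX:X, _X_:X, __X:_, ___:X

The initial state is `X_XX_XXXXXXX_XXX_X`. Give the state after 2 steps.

X__XX_XXXXX_X_X_X_

step 1: XXX_XX______XX__XX
step 2: X__XX_XXXXX_X_X_X_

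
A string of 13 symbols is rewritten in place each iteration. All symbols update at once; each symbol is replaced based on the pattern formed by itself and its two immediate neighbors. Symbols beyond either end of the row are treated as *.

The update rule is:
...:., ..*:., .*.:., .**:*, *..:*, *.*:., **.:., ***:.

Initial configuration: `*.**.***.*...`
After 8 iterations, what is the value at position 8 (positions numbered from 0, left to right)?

..*..*....*..
*..*..*....*.
.*..*..*.....
..*..*..*....
*..*..*..*...
.*..*..*..*..
..*..*..*..*.
*..*..*..*...
position 8 holds .

.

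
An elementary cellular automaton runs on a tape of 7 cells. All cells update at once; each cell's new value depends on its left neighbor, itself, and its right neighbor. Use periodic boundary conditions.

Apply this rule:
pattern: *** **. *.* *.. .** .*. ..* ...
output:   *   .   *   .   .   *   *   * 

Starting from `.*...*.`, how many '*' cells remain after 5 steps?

5

**.***.
..*.*.*
.******
*.****.
**.**.*
count of *: 5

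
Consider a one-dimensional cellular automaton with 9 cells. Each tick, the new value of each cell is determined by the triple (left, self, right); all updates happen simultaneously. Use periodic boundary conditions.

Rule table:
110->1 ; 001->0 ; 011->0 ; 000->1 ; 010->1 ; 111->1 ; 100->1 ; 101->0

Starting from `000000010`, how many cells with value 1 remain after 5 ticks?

7

tick 1: 111111011
tick 2: 111111001
tick 3: 111111100
tick 4: 011111110
tick 5: 001111111
count of 1: 7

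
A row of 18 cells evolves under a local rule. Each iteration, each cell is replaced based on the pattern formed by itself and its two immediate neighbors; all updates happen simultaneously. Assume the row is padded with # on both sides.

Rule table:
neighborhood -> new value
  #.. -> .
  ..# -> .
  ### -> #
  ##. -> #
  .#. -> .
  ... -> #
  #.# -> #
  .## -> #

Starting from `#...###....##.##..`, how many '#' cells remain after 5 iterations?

16

#.#.###.##.#####..
##.#############..
################..
################..  (fixed point — unchanged through iteration 5)
count of #: 16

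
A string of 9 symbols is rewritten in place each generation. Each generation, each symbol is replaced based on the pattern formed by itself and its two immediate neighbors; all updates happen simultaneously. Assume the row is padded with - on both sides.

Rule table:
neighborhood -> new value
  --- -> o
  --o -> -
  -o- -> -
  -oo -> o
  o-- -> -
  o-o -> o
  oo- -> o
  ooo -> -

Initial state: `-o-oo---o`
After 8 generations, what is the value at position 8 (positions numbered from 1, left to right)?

o

--ooo-o--
o-o-oo--o
-o-ooo---
--oo-o-oo
o-ooo-ooo
-oo-ooo-o
-oooo-oo-
-o--oooo-
position 8 holds o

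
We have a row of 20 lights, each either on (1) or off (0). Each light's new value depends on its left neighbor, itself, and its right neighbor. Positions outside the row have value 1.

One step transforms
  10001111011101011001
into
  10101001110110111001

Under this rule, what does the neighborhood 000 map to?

At position 2 the neighborhood is 000; the next row has 1 there.

1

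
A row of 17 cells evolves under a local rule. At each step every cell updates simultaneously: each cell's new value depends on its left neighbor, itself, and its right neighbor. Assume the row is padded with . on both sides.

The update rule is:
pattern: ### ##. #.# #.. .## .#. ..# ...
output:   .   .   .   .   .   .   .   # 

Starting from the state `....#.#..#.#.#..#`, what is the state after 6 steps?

....#############

###..............
....#############
###..............  (repeats step 1; period 2)
step 6: ....#############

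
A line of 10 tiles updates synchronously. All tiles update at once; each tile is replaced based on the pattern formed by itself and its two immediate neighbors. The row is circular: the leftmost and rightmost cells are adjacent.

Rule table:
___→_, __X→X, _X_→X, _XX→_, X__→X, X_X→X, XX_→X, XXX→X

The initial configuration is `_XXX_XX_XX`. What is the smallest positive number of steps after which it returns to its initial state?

10

X_XXX_XX_X
XX_XXX_XX_
_XX_XXX_XX
X_XX_XXX_X
XX_XX_XXX_
_XX_XX_XXX
X_XX_XX_XX
XX_XX_XX_X
XXX_XX_XX_
_XXX_XX_XX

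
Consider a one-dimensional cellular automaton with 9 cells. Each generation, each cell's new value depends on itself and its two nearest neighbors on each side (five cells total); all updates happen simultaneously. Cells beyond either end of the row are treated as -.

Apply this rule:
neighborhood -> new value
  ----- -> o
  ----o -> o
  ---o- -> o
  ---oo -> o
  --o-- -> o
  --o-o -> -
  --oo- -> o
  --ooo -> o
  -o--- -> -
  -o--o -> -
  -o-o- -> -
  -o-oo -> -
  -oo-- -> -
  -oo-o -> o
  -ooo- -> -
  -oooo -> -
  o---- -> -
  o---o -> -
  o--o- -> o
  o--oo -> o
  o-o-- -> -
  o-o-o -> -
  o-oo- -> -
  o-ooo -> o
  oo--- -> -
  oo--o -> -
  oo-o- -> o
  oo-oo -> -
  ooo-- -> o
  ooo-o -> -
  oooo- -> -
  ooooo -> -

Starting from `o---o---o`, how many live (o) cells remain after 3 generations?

2

o--oo--oo
o-oo--oo-
-----oo--
count of o: 2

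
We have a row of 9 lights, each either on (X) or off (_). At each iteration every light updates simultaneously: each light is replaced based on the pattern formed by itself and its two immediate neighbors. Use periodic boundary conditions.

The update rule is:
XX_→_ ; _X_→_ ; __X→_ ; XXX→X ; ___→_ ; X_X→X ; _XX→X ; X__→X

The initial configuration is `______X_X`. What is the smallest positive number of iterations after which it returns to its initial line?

9

X______X_
_X______X
X_X______
_X_X_____
__X_X____
___X_X___
____X_X__
_____X_X_
______X_X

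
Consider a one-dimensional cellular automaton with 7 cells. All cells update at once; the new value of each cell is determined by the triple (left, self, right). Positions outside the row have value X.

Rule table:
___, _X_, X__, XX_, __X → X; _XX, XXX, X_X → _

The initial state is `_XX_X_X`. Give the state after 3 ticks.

__X____

tick 1: __X_X__
tick 2: XXX_XXX
tick 3: __X____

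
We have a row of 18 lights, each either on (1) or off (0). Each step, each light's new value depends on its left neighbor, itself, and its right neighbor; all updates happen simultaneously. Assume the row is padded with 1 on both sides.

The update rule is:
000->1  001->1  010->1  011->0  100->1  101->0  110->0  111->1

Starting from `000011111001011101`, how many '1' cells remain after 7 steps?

11

111101110111001000
111000100010111111
110111111110011111
100011111101101111
011101111000000111
001000110111111011
111111000011110001
count of 1: 11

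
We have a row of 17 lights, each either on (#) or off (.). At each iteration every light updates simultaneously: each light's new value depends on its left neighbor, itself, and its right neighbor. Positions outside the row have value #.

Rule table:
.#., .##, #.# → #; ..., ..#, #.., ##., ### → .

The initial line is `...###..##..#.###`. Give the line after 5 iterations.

...#....#...###..
...#....#...#....
...#....#...#....  (fixed point — unchanged through iteration 5)

...#....#...#....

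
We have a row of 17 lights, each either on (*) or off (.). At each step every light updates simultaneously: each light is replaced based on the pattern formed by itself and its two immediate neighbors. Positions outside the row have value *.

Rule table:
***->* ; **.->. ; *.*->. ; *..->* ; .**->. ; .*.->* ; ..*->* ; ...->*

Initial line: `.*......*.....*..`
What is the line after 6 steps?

..*...***********

step 1: .****************
step 2: ..***************
step 3: **.**************
step 4: *...*************
step 5: .***.************
step 6: ..*...***********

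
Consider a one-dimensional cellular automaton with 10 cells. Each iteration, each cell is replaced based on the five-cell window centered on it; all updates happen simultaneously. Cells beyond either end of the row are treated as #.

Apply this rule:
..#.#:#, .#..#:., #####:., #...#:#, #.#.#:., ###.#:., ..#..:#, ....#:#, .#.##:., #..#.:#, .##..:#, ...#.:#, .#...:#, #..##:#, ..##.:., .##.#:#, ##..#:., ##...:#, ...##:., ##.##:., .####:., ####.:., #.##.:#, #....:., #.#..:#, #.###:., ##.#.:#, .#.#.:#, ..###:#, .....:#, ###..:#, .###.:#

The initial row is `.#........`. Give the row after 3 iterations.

###.#####.
..........
#.#######.

#.#######.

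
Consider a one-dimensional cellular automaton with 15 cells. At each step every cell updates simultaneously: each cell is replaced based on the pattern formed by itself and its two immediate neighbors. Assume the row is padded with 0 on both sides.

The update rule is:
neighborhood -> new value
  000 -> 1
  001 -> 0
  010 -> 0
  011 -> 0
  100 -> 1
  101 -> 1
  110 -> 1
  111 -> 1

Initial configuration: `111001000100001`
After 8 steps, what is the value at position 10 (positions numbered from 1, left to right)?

011100110011100
001110011001111
100111001100111
010011100110011
001001110011001
100100111001100
010010011100111
001001001110011
position 10 holds 1

1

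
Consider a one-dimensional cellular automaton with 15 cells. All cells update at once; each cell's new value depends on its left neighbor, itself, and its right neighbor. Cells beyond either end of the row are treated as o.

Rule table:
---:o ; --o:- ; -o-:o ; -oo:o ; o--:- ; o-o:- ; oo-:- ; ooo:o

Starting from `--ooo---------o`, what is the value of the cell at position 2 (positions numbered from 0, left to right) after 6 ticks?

tick 1: --oo--ooooooo-o
tick 2: --o---oooooo--o
tick 3: --o-o-ooooo---o
tick 4: --o-o-oooo--o-o
tick 5: --o-o-ooo---o-o
tick 6: --o-o-oo--o-o-o
position 2 holds o

o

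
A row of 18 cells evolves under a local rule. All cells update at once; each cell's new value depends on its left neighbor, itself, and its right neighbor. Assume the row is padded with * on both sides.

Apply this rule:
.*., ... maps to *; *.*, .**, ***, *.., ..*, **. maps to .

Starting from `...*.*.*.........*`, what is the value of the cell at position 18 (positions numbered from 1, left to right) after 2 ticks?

tick 1: .*.*.*.*.*******..
tick 2: .*.*.*.*..........
position 18 holds .

.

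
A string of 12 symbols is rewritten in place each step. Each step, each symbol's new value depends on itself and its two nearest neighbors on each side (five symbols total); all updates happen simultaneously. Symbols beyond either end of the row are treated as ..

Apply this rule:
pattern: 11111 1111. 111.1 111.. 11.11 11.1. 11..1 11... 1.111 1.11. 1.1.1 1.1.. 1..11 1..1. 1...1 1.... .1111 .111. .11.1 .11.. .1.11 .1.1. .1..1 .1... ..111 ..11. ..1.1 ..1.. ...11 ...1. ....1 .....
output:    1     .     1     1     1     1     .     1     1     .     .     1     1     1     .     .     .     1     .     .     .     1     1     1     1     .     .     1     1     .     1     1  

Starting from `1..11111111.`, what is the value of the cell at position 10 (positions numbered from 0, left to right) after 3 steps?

1

step 1: 1111.1111.11
step 2: 1..111..11..
step 3: 111111.1..1.
position 10 holds 1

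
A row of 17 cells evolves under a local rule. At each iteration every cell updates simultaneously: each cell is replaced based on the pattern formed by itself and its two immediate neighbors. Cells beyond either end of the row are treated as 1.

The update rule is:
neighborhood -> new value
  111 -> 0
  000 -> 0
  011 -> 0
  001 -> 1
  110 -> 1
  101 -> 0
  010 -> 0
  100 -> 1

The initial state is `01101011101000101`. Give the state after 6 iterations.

00100000100101000
11010001011000101
01001010001101000
00110001010100101
11011010000011000
01001001000101101

01001001000101101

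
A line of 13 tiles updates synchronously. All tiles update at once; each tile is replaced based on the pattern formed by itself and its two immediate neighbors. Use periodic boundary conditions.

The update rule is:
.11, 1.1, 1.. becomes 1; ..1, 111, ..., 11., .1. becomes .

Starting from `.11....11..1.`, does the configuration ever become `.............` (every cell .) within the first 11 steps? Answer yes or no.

no

step 1: .1.1...1.1..1
step 2: 1.1.1...1.1..
step 3: .1.1.1...1.1.
step 4: ..1.1.1...1.1
step 5: 1..1.1.1...1.
step 6: .1..1.1.1...1
step 7: 1.1..1.1.1...
step 8: .1.1..1.1.1..
step 9: ..1.1..1.1.1.
step 10: ...1.1..1.1.1
step 11: 1...1.1..1.1.
step 11 is 1...1.1..1.1., still not uniform .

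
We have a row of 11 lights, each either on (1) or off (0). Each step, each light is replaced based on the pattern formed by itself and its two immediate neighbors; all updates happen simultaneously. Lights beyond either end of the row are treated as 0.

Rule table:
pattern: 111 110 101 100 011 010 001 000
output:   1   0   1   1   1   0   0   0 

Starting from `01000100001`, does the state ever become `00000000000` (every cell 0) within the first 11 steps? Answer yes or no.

yes

00100010000
00010001000
00001000100
00000100010
00000010001
00000001000
00000000100
00000000010
00000000001
00000000000
all cells are 0 at step 10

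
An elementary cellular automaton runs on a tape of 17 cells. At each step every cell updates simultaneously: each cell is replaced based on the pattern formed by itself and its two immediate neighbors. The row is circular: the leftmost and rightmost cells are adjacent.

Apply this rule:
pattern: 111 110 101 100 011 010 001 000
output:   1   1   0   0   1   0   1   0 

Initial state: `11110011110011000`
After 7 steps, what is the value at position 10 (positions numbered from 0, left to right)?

step 1: 11110111110111001
step 2: 11110111110111011
step 3: 11110111110111011  (fixed point — unchanged through step 7)
position 10 holds 0

0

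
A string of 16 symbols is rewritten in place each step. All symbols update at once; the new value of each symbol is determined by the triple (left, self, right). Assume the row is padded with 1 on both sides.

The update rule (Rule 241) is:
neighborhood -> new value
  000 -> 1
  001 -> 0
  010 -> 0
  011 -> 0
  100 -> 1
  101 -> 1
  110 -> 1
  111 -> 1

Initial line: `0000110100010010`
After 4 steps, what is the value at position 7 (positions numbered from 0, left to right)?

0

1110011011001001
1111001101100100
1111100110110010
1111110011011001
position 7 holds 0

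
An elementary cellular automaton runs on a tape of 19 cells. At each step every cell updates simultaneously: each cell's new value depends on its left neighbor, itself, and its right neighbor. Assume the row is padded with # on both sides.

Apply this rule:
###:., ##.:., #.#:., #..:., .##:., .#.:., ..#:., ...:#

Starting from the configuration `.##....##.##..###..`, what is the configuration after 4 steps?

.##....###########.

....##.............
.##....###########.
....##.............  (repeats step 1; period 2)
step 4: .##....###########.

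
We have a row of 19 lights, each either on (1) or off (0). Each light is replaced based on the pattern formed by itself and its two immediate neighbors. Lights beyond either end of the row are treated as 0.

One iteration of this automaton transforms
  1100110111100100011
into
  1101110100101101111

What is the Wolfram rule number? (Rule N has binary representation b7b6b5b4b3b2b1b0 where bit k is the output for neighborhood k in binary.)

position 8: 111 → 0  (bit 7 = 0)
position 1: 110 → 1  (bit 6 = 1)
position 6: 101 → 0  (bit 5 = 0)
position 2: 100 → 0  (bit 4 = 0)
position 0: 011 → 1  (bit 3 = 1)
position 13: 010 → 1  (bit 2 = 1)
position 3: 001 → 1  (bit 1 = 1)
position 15: 000 → 1  (bit 0 = 1)
bits b7..b0 = 01001111 = 79

79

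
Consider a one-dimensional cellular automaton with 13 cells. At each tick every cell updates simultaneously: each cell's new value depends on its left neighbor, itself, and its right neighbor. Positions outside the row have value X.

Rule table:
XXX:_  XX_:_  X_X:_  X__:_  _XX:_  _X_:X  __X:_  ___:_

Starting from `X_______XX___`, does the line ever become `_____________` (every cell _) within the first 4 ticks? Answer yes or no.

yes

tick 1: _____________
all cells are _ at tick 1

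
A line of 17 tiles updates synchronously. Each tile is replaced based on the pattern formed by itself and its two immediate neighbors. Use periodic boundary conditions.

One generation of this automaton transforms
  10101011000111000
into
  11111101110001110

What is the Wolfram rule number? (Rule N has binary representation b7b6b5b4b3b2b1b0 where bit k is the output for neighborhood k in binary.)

117

position 12: 111 → 0  (bit 7 = 0)
position 7: 110 → 1  (bit 6 = 1)
position 1: 101 → 1  (bit 5 = 1)
position 8: 100 → 1  (bit 4 = 1)
position 6: 011 → 0  (bit 3 = 0)
position 0: 010 → 1  (bit 2 = 1)
position 10: 001 → 0  (bit 1 = 0)
position 9: 000 → 1  (bit 0 = 1)
bits b7..b0 = 01110101 = 117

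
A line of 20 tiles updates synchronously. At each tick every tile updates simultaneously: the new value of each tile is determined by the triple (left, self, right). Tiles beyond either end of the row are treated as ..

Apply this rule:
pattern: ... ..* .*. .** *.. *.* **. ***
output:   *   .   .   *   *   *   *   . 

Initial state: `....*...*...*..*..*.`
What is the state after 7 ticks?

.**.******.***.**.*.

***..**..**..*..*..*
*.**.***.***..*..*..
.*****.***.**..*..**
.*...***.*****..*.**
..**.*.***...**..***
*.***.**.***.***.*.*
.**.******.***.**.*.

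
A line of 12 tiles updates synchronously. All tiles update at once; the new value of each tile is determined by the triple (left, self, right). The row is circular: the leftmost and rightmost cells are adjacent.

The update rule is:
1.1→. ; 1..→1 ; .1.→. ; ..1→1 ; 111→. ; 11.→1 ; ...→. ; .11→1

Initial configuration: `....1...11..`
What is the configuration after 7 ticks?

11.1..1.1111

...1.1.1111.
..1....1..11
11.1..1.1111
.1..11..1...
1.111111.1..
..1....1..11  (repeats tick 2; period 4)
tick 7: 11.1..1.1111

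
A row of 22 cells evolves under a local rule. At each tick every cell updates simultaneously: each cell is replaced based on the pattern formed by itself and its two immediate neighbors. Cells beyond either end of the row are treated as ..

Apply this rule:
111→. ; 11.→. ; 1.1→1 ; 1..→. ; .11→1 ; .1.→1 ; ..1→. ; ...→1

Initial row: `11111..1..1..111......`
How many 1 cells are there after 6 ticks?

15

1......1..1..1...11111
1.1111.1..1..1.1.1....
111...11..1..11111.111
1...1.1...1..1....11..
1.1.111.1.1..1.11.1..1
11111..1111..111.11..1
count of 1: 15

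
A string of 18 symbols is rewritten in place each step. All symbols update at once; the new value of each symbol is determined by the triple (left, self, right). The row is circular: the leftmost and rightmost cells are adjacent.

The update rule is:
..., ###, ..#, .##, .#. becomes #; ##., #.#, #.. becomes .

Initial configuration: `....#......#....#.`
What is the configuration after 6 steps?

..#####..###..####

step 1: #####.######.####.
step 2: ####..#####..###..
step 3: ###..#####..###..#
step 4: ##..#####..###..##
step 5: #..#####..###..###
step 6: ..#####..###..####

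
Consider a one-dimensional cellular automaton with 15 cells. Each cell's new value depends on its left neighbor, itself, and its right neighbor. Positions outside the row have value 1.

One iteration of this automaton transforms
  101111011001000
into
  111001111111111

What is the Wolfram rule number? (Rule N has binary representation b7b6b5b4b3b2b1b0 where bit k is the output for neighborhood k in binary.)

position 3: 111 → 0  (bit 7 = 0)
position 0: 110 → 1  (bit 6 = 1)
position 1: 101 → 1  (bit 5 = 1)
position 9: 100 → 1  (bit 4 = 1)
position 2: 011 → 1  (bit 3 = 1)
position 11: 010 → 1  (bit 2 = 1)
position 10: 001 → 1  (bit 1 = 1)
position 13: 000 → 1  (bit 0 = 1)
bits b7..b0 = 01111111 = 127

127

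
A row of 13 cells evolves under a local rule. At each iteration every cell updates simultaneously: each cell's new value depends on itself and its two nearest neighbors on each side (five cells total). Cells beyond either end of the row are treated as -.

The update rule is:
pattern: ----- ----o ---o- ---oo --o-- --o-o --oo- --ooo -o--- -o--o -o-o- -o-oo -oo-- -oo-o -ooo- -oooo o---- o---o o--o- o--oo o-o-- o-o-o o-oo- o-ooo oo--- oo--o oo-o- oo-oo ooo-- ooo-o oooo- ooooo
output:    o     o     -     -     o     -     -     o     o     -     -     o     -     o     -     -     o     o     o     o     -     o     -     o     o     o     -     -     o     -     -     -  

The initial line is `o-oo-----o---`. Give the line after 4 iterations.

-o--oooo-oooo
-o-oo----o--o
--o--ooo-o-oo
o-o-oo---oo--

o-o-oo---oo--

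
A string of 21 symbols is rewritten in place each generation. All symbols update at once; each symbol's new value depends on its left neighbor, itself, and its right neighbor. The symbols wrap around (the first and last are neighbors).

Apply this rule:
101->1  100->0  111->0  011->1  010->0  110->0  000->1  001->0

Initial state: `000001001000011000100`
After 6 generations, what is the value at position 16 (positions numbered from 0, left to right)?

111100000011010010001
000001111010100000101
011101000101001110010
010010010010001000000
000000000000100011111
011111111110001010000
position 16 holds 1

1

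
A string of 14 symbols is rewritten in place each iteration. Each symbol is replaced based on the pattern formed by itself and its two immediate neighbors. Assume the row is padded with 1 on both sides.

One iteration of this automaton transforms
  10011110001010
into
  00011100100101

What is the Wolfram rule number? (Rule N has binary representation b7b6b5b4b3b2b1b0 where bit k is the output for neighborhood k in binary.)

position 4: 111 → 1  (bit 7 = 1)
position 0: 110 → 0  (bit 6 = 0)
position 11: 101 → 1  (bit 5 = 1)
position 1: 100 → 0  (bit 4 = 0)
position 3: 011 → 1  (bit 3 = 1)
position 10: 010 → 0  (bit 2 = 0)
position 2: 001 → 0  (bit 1 = 0)
position 8: 000 → 1  (bit 0 = 1)
bits b7..b0 = 10101001 = 169

169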